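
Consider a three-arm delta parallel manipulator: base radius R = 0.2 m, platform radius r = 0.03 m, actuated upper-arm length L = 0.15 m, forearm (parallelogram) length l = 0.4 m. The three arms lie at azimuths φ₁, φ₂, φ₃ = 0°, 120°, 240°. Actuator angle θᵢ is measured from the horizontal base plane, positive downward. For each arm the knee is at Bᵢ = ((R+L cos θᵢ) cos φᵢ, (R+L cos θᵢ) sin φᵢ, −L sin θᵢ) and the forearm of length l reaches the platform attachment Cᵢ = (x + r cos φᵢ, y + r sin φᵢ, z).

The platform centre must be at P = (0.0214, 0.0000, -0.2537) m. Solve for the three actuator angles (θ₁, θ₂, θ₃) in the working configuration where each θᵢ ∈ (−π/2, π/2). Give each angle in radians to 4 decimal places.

θ₁ = -0.0874, θ₂ = 0.1749, θ₃ = 0.1749

arm 1 (φ=0.0°): x'=0.0214, y'=0.0000
  A=0.1486, B=-0.2537, C=(l²−L²−A²−y'²−z²)/(2L)=0.1702
  θ1 = atan2(B,A) + arccos(C/0.2940) = -0.0874
φ2=120.0° → target in arm frame (-0.0107, -0.0185)
  A cos θ + B sin θ = C:  0.1807·cos θ + -0.2537·sin θ = 0.1338
  θ2 = atan2(B,A) + arccos(C/0.3115) = 0.1749
arm 3 (φ=240.0°): x'=-0.0107, y'=0.0185
  A=0.1807, B=-0.2537, C=(l²−L²−A²−y'²−z²)/(2L)=0.1338
  √(A²+B²)=0.3115;  θ3 = -0.9519+1.1268 ≈ 0.1749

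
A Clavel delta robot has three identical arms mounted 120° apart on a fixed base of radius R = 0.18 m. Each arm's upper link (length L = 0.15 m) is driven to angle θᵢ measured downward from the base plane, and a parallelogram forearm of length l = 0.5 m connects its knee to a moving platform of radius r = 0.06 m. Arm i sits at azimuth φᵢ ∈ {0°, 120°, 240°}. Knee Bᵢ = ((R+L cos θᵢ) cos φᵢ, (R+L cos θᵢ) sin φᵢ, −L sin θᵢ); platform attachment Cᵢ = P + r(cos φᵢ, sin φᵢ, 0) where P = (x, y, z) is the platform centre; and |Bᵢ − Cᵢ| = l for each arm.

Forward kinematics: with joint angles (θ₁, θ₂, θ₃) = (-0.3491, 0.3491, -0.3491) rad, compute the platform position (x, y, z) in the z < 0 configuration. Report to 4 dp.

(0.0516, -0.0894, -0.3939)

S1 = (0.2610·cos0.0°, 0.2610·sin0.0°, 0.0513) = (0.2610, 0.0000, 0.0513)
φ2=120.0°: virtual centre (-0.1305, 0.2260, -0.0513), radius l
S3 = (0.2610·cos240.0°, 0.2610·sin240.0°, 0.0513) = (-0.1305, -0.2260, 0.0513)
eliminate P² terms by subtracting sphere 1 from 2 and 3
plane₁₂: -0.7829x+0.4520y+-0.2052z = 0.0000
det = 0.7077;  x = 0.0000+-0.1311z,  y = 0.0000+0.2270z
sphere 1 gives Az²+Bz+C=0 with A=1.0687, B=-0.0342, C=-0.1793;  B²−4AC=0.7675;  roots -0.3939, 0.4259;  negative root z = -0.3939
x = 0.0516, y = -0.0894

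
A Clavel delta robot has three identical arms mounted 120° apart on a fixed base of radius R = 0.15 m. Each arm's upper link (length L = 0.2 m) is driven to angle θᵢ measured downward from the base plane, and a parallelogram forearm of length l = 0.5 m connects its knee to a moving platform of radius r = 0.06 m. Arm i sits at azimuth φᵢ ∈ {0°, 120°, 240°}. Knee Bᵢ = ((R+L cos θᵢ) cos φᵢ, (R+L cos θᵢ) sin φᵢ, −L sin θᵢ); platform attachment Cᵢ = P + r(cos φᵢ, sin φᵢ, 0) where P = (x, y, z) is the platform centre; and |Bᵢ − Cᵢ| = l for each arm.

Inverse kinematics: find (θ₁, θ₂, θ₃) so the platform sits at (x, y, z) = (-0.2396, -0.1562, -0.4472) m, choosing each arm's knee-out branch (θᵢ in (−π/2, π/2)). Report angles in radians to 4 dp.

θ₁ = 1.2219, θ₂ = 0.6982, θ₃ = -0.1744

φ1=0.0° → target in arm frame (-0.2396, -0.1562)
  A cos θ + B sin θ = C:  0.3296·cos θ + -0.4472·sin θ = -0.3076
  √(A²+B²)=0.5555;  θ1 = -0.9356+2.1575 ≈ 1.2219
rotate P by −φ2: (-0.0155, 0.2856, -0.4472)
  e−x'=0.1055;  (l²−L²−(e−x')²−y'²−z²)/2L = -0.2067
  √(A²+B²)=0.4595;  θ2 = -1.3392+2.0374 ≈ 0.6982
arm 3 (φ=240.0°): x'=0.2551, y'=-0.1294
  A cos θ + B sin θ = C:  -0.1651·cos θ + -0.4472·sin θ = -0.0850
  γ=atan2(-0.4472,-0.1651)=-1.9244;  ψ=arccos(-0.1782)=1.7500;  θ3=γ+ψ≈-0.1744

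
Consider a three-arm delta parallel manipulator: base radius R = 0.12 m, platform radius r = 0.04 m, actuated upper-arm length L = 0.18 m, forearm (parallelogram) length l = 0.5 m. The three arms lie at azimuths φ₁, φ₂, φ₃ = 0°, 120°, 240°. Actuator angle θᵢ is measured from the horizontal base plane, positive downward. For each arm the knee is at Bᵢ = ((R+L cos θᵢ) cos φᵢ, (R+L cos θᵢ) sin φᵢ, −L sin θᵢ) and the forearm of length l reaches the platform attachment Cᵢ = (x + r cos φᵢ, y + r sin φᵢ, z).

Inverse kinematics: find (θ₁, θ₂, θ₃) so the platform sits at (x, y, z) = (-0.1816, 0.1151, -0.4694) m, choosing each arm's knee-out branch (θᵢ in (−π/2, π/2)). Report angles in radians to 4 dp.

θ₁ = 0.9600, θ₂ = -0.0873, θ₃ = 0.5236

rotate P by −φ1: (-0.1816, 0.1151, -0.4694)
  e−x'=0.2616;  (l²−L²−(e−x')²−y'²−z²)/2L = -0.2345
  γ=atan2(-0.4694,0.2616)=-1.0624;  ψ=arccos(-0.4364)=2.0224;  θ1=γ+ψ≈0.9600
rotate P by −φ2: (0.1905, 0.0997, -0.4694)
  A cos θ + B sin θ = C:  -0.1105·cos θ + -0.4694·sin θ = -0.0691
  θ2 = atan2(B,A) + arccos(C/0.4822) = -0.0873
arm 3 (φ=240.0°): x'=-0.0089, y'=-0.2148
  e−x'=0.0889;  (l²−L²−(e−x')²−y'²−z²)/2L = -0.1577
  γ=atan2(-0.4694,0.0889)=-1.3837;  ψ=arccos(-0.3302)=1.9073;  θ3=γ+ψ≈0.5236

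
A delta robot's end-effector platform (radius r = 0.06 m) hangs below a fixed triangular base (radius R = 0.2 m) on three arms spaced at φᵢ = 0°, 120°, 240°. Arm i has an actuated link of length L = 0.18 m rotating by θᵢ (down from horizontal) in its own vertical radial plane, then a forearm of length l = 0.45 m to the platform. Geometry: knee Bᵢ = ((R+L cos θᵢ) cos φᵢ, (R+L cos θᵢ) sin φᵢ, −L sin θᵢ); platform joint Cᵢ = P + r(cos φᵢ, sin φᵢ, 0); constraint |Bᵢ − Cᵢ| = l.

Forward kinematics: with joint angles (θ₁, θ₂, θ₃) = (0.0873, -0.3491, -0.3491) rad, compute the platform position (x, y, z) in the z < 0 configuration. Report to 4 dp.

(-0.0431, 0.0000, -0.2825)

φ1=0.0°: virtual centre (0.3193, 0.0000, -0.0157), radius l
S2 = (0.3091·cos120.0°, 0.3091·sin120.0°, 0.0616) = (-0.1546, 0.2677, 0.0616)
S3 = (0.3091·cos240.0°, 0.3091·sin240.0°, 0.0616) = (-0.1546, -0.2677, 0.0616)
eliminate P² terms by subtracting sphere 1 from 2 and 3
linear system: -0.9478x+0.5355y = -0.0028−0.1545z; -0.9478x+-0.5355y = -0.0028−0.1545z
Cramer: x(z) = 0.0030+0.1630z;  y(z) = 0.0000-0.0000z
sphere 1 gives Az²+Bz+C=0 with A=1.0266, B=-0.0718, C=-0.1022;  B²−4AC=0.4248;  roots -0.2825, 0.3524;  negative root z = -0.2825
x = -0.0431, y = 0.0000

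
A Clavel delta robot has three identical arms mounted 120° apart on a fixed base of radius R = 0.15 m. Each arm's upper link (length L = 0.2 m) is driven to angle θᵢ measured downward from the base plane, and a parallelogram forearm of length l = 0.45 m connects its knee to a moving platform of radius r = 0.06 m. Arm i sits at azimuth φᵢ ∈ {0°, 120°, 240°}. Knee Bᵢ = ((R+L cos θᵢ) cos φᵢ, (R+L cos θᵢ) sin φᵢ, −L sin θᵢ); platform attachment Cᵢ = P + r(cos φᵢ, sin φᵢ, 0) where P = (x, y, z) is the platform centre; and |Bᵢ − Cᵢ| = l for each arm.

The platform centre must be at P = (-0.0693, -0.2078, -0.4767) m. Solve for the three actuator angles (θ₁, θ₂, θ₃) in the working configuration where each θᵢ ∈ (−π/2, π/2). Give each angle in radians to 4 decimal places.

θ₁ = 1.0474, θ₂ = 1.2217, θ₃ = 0.1745

φ1=0.0° → target in arm frame (-0.0693, -0.2078)
  A cos θ + B sin θ = C:  0.1593·cos θ + -0.4767·sin θ = -0.3333
  θ1 = atan2(B,A) + arccos(C/0.5026) = 1.0474
arm 2 (φ=120.0°): x'=-0.1453, y'=0.1639
  A=0.2353, B=-0.4767, C=(l²−L²−A²−y'²−z²)/(2L)=-0.3675
  γ=atan2(-0.4767,0.2353)=-1.1123;  ψ=arccos(-0.6912)=2.3340;  θ2=γ+ψ≈1.2217
rotate P by −φ3: (0.2146, 0.0439, -0.4767)
  e−x'=-0.1246;  (l²−L²−(e−x')²−y'²−z²)/2L = -0.2055
  θ3 = atan2(B,A) + arccos(C/0.4927) = 0.1745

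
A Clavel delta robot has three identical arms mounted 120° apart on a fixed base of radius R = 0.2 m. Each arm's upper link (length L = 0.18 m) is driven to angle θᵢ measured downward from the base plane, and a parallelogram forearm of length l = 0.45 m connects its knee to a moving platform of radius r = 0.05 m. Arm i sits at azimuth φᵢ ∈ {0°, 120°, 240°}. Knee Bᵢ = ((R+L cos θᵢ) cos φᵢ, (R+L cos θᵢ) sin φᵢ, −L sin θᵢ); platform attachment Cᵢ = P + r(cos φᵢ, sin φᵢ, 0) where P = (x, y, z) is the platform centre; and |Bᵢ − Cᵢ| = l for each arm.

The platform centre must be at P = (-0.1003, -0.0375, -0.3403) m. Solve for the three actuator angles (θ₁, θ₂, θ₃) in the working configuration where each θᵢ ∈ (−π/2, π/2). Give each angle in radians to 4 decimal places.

rotate P by −φ1: (-0.1003, -0.0375, -0.3403)
  e−x'=0.2503;  (l²−L²−(e−x')²−y'²−z²)/2L = -0.0271
  θ1 = atan2(B,A) + arccos(C/0.4224) = 0.6984
φ2=120.0° → target in arm frame (0.0177, 0.1056)
  A=0.1323, B=-0.3403, C=(l²−L²−A²−y'²−z²)/(2L)=0.0712
  √(A²+B²)=0.3651;  θ2 = -1.1999+1.3745 ≈ 0.1746
arm 3 (φ=240.0°): x'=0.0826, y'=-0.0681
  e−x'=0.0674;  (l²−L²−(e−x')²−y'²−z²)/2L = 0.1253
  √(A²+B²)=0.3469;  θ3 = -1.3753+1.2012 ≈ -0.1742

θ₁ = 0.6984, θ₂ = 0.1746, θ₃ = -0.1742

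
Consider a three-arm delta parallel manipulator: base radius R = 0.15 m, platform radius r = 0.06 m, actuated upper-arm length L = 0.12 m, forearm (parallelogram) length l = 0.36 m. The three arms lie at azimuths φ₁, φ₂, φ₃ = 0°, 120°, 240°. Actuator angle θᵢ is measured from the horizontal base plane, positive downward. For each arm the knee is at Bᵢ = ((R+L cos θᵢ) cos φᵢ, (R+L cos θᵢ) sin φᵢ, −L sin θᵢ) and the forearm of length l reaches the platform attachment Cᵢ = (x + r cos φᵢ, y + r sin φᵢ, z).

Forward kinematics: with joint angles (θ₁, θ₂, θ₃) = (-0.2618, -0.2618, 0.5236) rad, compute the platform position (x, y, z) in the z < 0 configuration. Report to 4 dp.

arm 1 at φ=0.0°: (R−r)+L cos θ1 = 0.2059;  centre 1 = (0.2059, 0.0000, 0.0311)
φ2=120.0°: virtual centre (-0.1030, 0.1783, 0.0311), radius l
arm 3 at φ=240.0°: (R−r)+L cos θ3 = 0.1939;  centre 3 = (-0.0970, -0.1679, -0.0600)
|centre ₂|²−|centre ₁|² = 0.0000;  |centre ₃|²−|centre ₁|² = -0.0022
[-0.6177 0.3566 0.0000]·P = 0.0000;  [-0.6057 -0.3359 -0.1821]·P = -0.0022
det = 0.4235;  x = 0.0018+-0.1534z,  y = 0.0031+-0.2656z
sphere 1 gives Az²+Bz+C=0 with A=1.0941, B=-0.0012, C=-0.0870;  B²−4AC=0.3806;  roots -0.2814, 0.2825;  negative root z = -0.2814
x = 0.0450, y = 0.0779

(0.0450, 0.0779, -0.2814)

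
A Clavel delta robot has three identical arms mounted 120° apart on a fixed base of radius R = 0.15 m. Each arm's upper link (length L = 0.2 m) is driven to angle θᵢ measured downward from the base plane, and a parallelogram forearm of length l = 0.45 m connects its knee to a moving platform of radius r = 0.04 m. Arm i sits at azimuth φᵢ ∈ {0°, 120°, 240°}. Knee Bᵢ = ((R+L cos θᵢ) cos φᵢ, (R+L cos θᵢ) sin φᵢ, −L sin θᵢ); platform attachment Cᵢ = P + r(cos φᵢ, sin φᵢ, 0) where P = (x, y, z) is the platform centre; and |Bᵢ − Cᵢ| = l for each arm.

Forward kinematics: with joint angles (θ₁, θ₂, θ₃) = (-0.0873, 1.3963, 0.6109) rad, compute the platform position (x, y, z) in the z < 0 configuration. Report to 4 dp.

(0.2120, -0.1653, -0.3896)

S1 = (0.3092·cos0.0°, 0.3092·sin0.0°, 0.0174) = (0.3092, 0.0000, 0.0174)
S2 = (0.1447·cos120.0°, 0.1447·sin120.0°, -0.1970) = (-0.0724, 0.1253, -0.1970)
arm 3 at φ=240.0°: ρ3 = 0.2738;  S3 = (-0.1369, -0.2371, -0.1147)
eliminate P² terms by subtracting sphere 1 from 2 and 3
linear system: -0.7632x+0.2507y = -0.0362−-0.4288z; -0.8923x+-0.4743y = -0.0078−-0.2643z
Cramer: x(z) = 0.0326-0.4604z;  y(z) = -0.0450+0.3089z
quadratic in z: (1.3074)z²+(0.1920)z+(-0.1237)=0, √Δ=0.8268 → z ∈ {-0.3896, 0.2428}; z = -0.3896 (taking z<0)
x = 0.2120, y = -0.1653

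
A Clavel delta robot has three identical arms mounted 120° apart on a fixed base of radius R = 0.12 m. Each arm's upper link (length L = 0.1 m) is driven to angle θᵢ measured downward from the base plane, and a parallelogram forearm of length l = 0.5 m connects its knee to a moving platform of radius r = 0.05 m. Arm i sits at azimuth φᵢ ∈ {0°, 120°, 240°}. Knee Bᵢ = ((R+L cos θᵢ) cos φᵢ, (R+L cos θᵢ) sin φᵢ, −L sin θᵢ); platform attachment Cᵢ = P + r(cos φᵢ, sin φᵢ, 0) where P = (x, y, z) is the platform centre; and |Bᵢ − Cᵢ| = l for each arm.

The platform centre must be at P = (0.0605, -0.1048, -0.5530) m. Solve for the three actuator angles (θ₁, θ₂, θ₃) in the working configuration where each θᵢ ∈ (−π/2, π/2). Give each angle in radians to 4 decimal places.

θ₁ = 0.7856, θ₂ = 1.3964, θ₃ = 0.7856

rotate P by −φ1: (0.0605, -0.1048, -0.5530)
  A cos θ + B sin θ = C:  0.0095·cos θ + -0.5530·sin θ = -0.3844
  √(A²+B²)=0.5531;  θ1 = -1.5536+2.3393 ≈ 0.7856
rotate P by −φ2: (-0.1210, 0.0000, -0.5530)
  A=0.1910, B=-0.5530, C=(l²−L²−A²−y'²−z²)/(2L)=-0.5115
  γ=atan2(-0.5530,0.1910)=-1.2382;  ψ=arccos(-0.8742)=2.6346;  θ2=γ+ψ≈1.3964
φ3=240.0° → target in arm frame (0.0605, 0.1048)
  e−x'=0.0095;  (l²−L²−(e−x')²−y'²−z²)/2L = -0.3844
  γ=atan2(-0.5530,0.0095)=-1.5536;  ψ=arccos(-0.6950)=2.3392;  θ3=γ+ψ≈0.7856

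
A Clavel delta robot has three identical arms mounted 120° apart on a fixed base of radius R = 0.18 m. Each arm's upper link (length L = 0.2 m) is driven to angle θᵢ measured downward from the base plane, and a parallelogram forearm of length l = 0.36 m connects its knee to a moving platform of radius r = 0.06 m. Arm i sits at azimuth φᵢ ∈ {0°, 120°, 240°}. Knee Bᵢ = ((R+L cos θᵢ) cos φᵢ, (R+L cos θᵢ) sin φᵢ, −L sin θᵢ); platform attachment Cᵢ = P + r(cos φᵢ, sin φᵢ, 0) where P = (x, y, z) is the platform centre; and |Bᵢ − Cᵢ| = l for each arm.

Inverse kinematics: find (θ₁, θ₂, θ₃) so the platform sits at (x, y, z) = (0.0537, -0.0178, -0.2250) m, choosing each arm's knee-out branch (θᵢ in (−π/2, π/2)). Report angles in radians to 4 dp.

rotate P by −φ1: (0.0537, -0.0178, -0.2250)
  A cos θ + B sin θ = C:  0.0663·cos θ + -0.2250·sin θ = 0.0857
  √(A²+B²)=0.2346;  θ1 = -1.2842+1.1970 ≈ -0.0873
rotate P by −φ2: (-0.0423, -0.0376, -0.2250)
  A=0.1623, B=-0.2250, C=(l²−L²−A²−y'²−z²)/(2L)=0.0281
  θ2 = atan2(B,A) + arccos(C/0.2774) = 0.5234
arm 3 (φ=240.0°): x'=-0.0114, y'=0.0554
  A cos θ + B sin θ = C:  0.1314·cos θ + -0.2250·sin θ = 0.0466
  θ3 = atan2(B,A) + arccos(C/0.2606) = 0.3490

θ₁ = -0.0873, θ₂ = 0.5234, θ₃ = 0.3490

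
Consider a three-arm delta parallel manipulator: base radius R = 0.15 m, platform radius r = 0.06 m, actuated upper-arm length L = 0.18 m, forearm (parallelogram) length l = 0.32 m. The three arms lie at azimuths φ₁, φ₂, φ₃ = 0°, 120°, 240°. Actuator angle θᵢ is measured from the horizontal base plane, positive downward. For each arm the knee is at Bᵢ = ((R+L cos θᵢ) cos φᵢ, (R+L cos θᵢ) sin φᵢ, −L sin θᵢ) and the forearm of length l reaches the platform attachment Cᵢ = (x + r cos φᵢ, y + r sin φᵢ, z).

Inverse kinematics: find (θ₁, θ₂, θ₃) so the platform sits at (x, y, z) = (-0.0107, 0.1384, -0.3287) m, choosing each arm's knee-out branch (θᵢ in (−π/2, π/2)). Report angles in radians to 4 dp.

θ₁ = 0.8726, θ₂ = 0.2619, θ₃ = 1.2218

φ1=0.0° → target in arm frame (-0.0107, 0.1384)
  e−x'=0.1007;  (l²−L²−(e−x')²−y'²−z²)/2L = -0.1871
  √(A²+B²)=0.3438;  θ1 = -1.2735+2.1461 ≈ 0.8726
rotate P by −φ2: (0.1252, -0.0599, -0.3287)
  e−x'=-0.0352;  (l²−L²−(e−x')²−y'²−z²)/2L = -0.1191
  γ=atan2(-0.3287,-0.0352)=-1.6775;  ψ=arccos(-0.3603)=1.9394;  θ2=γ+ψ≈0.2619
φ3=240.0° → target in arm frame (-0.1145, -0.0785)
  A=0.2045, B=-0.3287, C=(l²−L²−A²−y'²−z²)/(2L)=-0.2390
  √(A²+B²)=0.3871;  θ3 = -1.0142+2.2360 ≈ 1.2218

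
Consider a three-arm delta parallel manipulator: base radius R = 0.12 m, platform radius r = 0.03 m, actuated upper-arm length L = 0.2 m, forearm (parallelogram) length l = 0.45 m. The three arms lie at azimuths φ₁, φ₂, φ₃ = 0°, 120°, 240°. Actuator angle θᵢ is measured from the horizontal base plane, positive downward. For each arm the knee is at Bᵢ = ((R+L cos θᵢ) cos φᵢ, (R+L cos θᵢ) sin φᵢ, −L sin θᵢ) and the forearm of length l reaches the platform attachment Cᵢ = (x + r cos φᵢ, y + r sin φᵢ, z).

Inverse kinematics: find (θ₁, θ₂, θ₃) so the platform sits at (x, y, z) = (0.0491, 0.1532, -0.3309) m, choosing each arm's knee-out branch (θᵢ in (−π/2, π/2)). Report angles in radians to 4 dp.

θ₁ = -0.0875, θ₂ = -0.3493, θ₃ = 0.6978

rotate P by −φ1: (0.0491, 0.1532, -0.3309)
  A=0.0409, B=-0.3309, C=(l²−L²−A²−y'²−z²)/(2L)=0.0697
  θ1 = atan2(B,A) + arccos(C/0.3334) = -0.0875
rotate P by −φ2: (0.1081, -0.1191, -0.3309)
  A=-0.0181, B=-0.3309, C=(l²−L²−A²−y'²−z²)/(2L)=0.0962
  √(A²+B²)=0.3314;  θ2 = -1.6255+1.2762 ≈ -0.3493
arm 3 (φ=240.0°): x'=-0.1572, y'=-0.0341
  e−x'=0.2472;  (l²−L²−(e−x')²−y'²−z²)/2L = -0.0232
  θ3 = atan2(B,A) + arccos(C/0.4131) = 0.6978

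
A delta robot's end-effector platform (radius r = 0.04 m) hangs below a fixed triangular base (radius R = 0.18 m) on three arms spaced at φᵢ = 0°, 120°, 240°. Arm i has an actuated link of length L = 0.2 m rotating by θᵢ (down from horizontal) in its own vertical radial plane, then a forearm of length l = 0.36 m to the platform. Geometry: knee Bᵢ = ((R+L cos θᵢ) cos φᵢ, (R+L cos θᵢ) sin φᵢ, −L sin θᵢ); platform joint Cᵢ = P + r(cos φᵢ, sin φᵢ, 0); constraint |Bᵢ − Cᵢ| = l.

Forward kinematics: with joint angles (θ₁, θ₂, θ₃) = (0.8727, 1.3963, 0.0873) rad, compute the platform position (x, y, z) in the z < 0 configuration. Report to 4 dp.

φ1=0.0°: virtual centre (0.2686, 0.0000, -0.1532), radius l
arm 2 at φ=120.0°: ρ2 = 0.1747;  centre 2 = (-0.0874, 0.1513, -0.1970)
centre 3 = (0.3392·cos240.0°, 0.3392·sin240.0°, -0.0174) = (-0.1696, -0.2938, -0.0174)
subtract pairs → two planes through P
[-0.7118 0.3026 -0.0875]·P = -0.0263;  [-0.8763 -0.5876 0.2716]·P = 0.0198
Cramer: x(z) = 0.0138+0.0450z;  y(z) = -0.0543+0.3950z
quadratic in z: (1.1581)z²+(0.2406)z+(-0.0383)=0, √Δ=0.4850 → z ∈ {-0.3133, 0.1055}; z = -0.3133 (taking z<0)
x = -0.0003, y = -0.1781

(-0.0003, -0.1781, -0.3133)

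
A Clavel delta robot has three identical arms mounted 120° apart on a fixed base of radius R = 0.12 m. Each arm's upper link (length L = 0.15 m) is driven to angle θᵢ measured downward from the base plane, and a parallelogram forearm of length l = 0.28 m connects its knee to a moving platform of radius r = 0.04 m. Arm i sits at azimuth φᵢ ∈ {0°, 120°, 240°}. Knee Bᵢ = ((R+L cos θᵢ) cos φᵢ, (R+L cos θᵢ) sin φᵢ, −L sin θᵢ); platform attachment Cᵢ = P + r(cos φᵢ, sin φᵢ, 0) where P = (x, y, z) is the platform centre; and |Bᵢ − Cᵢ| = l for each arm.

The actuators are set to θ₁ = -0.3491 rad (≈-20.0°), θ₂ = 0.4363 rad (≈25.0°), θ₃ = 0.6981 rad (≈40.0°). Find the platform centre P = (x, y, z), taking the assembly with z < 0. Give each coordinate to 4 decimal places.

(0.0817, 0.0248, -0.1903)

S1 = (0.2210·cos0.0°, 0.2210·sin0.0°, 0.0513) = (0.2210, 0.0000, 0.0513)
φ2=120.0°: virtual centre (-0.1080, 0.1870, -0.0634), radius l
S3 = (0.1949·cos240.0°, 0.1949·sin240.0°, -0.0964) = (-0.0975, -0.1688, -0.0964)
eliminate P² terms by subtracting sphere 1 from 2 and 3
[-0.6579 0.3740 -0.2294]·P = -0.0008;  [-0.6368 -0.3376 -0.2954]·P = -0.0042
det = 0.4603;  x = 0.0040+-0.4083z,  y = 0.0048+-0.1049z
into |P−S₁|² = l²: 1.1777z² + 0.0736z + -0.0287 = 0;  Δ = 0.1404;  z = -0.1903 or 0.1279 → z<0 root = -0.1903
x = 0.0817, y = 0.0248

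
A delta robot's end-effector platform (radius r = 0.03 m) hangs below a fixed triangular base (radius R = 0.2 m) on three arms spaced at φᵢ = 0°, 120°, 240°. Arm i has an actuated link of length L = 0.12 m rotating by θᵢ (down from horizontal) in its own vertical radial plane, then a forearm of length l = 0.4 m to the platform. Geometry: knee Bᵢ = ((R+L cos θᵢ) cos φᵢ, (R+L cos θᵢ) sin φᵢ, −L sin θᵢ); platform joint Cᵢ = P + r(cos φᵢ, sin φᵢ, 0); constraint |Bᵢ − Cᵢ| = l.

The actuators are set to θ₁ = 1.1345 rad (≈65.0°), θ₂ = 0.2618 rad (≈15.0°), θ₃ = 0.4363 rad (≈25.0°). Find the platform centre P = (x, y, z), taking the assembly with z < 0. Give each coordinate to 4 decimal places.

arm 1 at φ=0.0°: e+L cos θ1 = 0.2207;  centre 1 = (0.2207, 0.0000, -0.1088)
centre 2 = (0.2859·cos120.0°, 0.2859·sin120.0°, -0.0311) = (-0.1430, 0.2476, -0.0311)
φ3=240.0°: virtual centre (-0.1394, -0.2414, -0.0507), radius l
|centre ₂|²−|centre ₁|² = 0.0222;  |centre ₃|²−|centre ₁|² = 0.0197
[-0.7273 0.4952 0.1554]·P = 0.0222;  [-0.7202 -0.4828 0.1161]·P = 0.0197
Cramer: x(z) = -0.0289+0.1872z;  y(z) = 0.0023-0.0388z
into |P−centre ₁|² = l²: 1.0366z² + 0.1239z + -0.0858 = 0;  Δ = 0.3713;  z = -0.3537 or 0.2342 → z<0 root = -0.3537
x = -0.0951, y = 0.0160

(-0.0951, 0.0160, -0.3537)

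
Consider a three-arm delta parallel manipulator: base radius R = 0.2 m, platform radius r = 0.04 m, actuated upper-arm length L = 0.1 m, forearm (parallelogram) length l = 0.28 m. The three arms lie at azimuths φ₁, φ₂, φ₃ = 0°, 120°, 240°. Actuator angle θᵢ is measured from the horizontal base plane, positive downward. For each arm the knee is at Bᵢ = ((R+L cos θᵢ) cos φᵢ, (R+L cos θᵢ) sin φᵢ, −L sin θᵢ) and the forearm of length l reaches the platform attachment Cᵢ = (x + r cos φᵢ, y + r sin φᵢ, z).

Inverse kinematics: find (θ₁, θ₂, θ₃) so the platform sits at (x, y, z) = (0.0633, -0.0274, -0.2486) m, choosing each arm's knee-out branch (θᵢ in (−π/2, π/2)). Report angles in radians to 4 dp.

θ₁ = 0.4367, θ₂ = 1.3962, θ₃ = 1.0477

arm 1 (φ=0.0°): x'=0.0633, y'=-0.0274
  e−x'=0.0967;  (l²−L²−(e−x')²−y'²−z²)/2L = -0.0175
  θ1 = atan2(B,A) + arccos(C/0.2667) = 0.4367
φ2=120.0° → target in arm frame (-0.0554, -0.0411)
  e−x'=0.2154;  (l²−L²−(e−x')²−y'²−z²)/2L = -0.2074
  √(A²+B²)=0.3289;  θ2 = -0.8569+2.2531 ≈ 1.3962
φ3=240.0° → target in arm frame (-0.0079, 0.0685)
  A=0.1679, B=-0.2486, C=(l²−L²−A²−y'²−z²)/(2L)=-0.1315
  θ3 = atan2(B,A) + arccos(C/0.3000) = 1.0477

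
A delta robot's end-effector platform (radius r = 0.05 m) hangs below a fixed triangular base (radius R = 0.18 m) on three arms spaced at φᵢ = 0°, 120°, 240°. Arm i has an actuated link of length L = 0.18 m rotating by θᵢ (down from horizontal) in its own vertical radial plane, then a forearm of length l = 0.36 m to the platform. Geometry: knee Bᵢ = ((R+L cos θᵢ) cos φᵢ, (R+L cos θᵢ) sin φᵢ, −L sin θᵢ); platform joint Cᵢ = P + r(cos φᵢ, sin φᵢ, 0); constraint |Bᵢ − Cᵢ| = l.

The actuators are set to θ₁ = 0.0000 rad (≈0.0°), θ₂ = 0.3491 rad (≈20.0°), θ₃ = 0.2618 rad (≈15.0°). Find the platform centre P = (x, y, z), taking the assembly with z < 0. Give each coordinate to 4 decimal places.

(0.0288, -0.0078, -0.2246)

φ1=0.0°: virtual centre (0.3100, 0.0000, 0.0000), radius l
φ2=120.0°: virtual centre (-0.1496, 0.2591, -0.0616), radius l
arm 3 at φ=240.0°: ρ3 = 0.3039;  centre 3 = (-0.1519, -0.2632, -0.0466)
subtract pairs → two planes through P
[-0.9191 0.5181 -0.1231]·P = -0.0028;  [-0.9239 -0.5263 -0.0932]·P = -0.0016
Cramer: x(z) = 0.0024-0.1175z;  y(z) = -0.0012+0.0292z
into |P−centre ₁|² = l²: 1.0147z² + 0.0722z + -0.0350 = 0;  Δ = 0.1472;  z = -0.2246 or 0.1535 → z<0 root = -0.2246
x = 0.0288, y = -0.0078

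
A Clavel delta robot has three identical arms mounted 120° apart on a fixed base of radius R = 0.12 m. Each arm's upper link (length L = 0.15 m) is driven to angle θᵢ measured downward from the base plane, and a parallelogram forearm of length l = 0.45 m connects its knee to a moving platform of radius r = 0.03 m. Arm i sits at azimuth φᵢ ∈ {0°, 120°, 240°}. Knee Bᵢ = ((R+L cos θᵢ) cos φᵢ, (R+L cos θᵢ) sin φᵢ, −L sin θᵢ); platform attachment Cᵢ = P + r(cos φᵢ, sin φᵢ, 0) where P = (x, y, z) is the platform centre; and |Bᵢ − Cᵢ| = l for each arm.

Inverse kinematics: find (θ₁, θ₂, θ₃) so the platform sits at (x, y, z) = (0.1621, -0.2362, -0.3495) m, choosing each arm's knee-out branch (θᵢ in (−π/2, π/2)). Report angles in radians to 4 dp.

arm 1 (φ=0.0°): x'=0.1621, y'=-0.2362
  A cos θ + B sin θ = C:  -0.0721·cos θ + -0.3495·sin θ = -0.0105
  γ=atan2(-0.3495,-0.0721)=-1.7742;  ψ=arccos(-0.0293)=1.6001;  θ1=γ+ψ≈-0.1741
rotate P by −φ2: (-0.2856, -0.0223, -0.3495)
  A=0.3756, B=-0.3495, C=(l²−L²−A²−y'²−z²)/(2L)=-0.2791
  √(A²+B²)=0.5131;  θ2 = -0.7494+2.1460 ≈ 1.3965
arm 3 (φ=240.0°): x'=0.1235, y'=0.2585
  e−x'=-0.0335;  (l²−L²−(e−x')²−y'²−z²)/2L = -0.0336
  γ=atan2(-0.3495,-0.0335)=-1.6664;  ψ=arccos(-0.0958)=1.6667;  θ3=γ+ψ≈0.0003

θ₁ = -0.1741, θ₂ = 1.3965, θ₃ = 0.0003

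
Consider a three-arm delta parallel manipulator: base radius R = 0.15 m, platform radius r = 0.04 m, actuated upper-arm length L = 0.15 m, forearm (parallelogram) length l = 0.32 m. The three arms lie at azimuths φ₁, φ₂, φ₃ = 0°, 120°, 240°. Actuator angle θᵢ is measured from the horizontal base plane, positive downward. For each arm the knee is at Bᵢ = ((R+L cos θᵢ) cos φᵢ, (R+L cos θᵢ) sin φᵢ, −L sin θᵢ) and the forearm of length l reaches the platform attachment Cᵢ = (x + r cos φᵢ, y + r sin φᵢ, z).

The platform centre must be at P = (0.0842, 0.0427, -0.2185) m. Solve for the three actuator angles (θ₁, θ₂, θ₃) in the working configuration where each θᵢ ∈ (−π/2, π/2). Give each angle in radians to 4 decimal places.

φ1=0.0° → target in arm frame (0.0842, 0.0427)
  A=0.0258, B=-0.2185, C=(l²−L²−A²−y'²−z²)/(2L)=0.0989
  √(A²+B²)=0.2200;  θ1 = -1.4533+1.1046 ≈ -0.3487
rotate P by −φ2: (-0.0051, -0.0943, -0.2185)
  e−x'=0.1151;  (l²−L²−(e−x')²−y'²−z²)/2L = 0.0334
  θ2 = atan2(B,A) + arccos(C/0.2470) = 0.3493
φ3=240.0° → target in arm frame (-0.0791, 0.0516)
  A=0.1891, B=-0.2185, C=(l²−L²−A²−y'²−z²)/(2L)=-0.0208
  √(A²+B²)=0.2890;  θ3 = -0.8575+1.6430 ≈ 0.7855

θ₁ = -0.3487, θ₂ = 0.3493, θ₃ = 0.7855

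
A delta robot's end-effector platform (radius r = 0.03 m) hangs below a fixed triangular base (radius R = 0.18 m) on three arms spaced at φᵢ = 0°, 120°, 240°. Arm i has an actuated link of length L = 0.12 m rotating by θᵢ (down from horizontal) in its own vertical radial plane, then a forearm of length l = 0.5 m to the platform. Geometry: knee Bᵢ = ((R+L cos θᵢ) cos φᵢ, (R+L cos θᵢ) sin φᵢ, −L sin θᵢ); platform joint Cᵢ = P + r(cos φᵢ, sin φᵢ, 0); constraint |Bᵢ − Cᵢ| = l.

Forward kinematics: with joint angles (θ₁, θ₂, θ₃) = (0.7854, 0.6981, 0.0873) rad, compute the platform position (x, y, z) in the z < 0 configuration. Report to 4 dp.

φ1=0.0°: virtual centre (0.2349, 0.0000, -0.0849), radius l
φ2=120.0°: virtual centre (-0.1210, 0.2095, -0.0771), radius l
S3 = (0.2695·cos240.0°, 0.2695·sin240.0°, -0.0105) = (-0.1348, -0.2334, -0.0105)
eliminate P² terms by subtracting sphere 1 from 2 and 3
linear system: -0.7116x+0.4190y = 0.0021−0.0154z; -0.7392x+-0.4669y = 0.0104−0.1488z
Cramer: x(z) = -0.0083+0.1083z;  y(z) = -0.0091+0.1471z
into |P−S₁|² = l²: 1.0334z² + 0.1143z + -0.1836 = 0;  Δ = 0.7719;  z = -0.4804 or 0.3698 → z<0 root = -0.4804
x = -0.0604, y = -0.0798

(-0.0604, -0.0798, -0.4804)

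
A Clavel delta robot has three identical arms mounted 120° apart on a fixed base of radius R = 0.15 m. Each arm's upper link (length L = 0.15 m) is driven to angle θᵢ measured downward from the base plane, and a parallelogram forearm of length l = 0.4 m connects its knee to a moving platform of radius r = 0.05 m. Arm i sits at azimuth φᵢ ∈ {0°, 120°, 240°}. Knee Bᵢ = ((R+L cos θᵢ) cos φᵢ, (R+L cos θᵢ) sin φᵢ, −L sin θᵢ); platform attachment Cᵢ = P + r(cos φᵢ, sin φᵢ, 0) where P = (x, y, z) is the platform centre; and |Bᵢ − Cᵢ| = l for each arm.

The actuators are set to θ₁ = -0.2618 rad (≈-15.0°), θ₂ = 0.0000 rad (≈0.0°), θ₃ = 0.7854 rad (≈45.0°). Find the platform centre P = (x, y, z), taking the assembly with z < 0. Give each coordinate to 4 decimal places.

arm 1 at φ=0.0°: (R−r)+L cos θ1 = 0.2449;  O1 = (0.2449, 0.0000, 0.0388)
O2 = (0.2500·cos120.0°, 0.2500·sin120.0°, 0.0000) = (-0.1250, 0.2165, 0.0000)
φ3=240.0°: virtual centre (-0.1030, -0.1785, -0.1061), radius l
|O₂|²−|O₁|² = 0.0010;  |O₃|²−|O₁|² = -0.0078
[-0.7398 0.4330 -0.0776]·P = 0.0010;  [-0.6958 -0.3569 -0.2898]·P = -0.0078
Cramer: x(z) = 0.0053-0.2710z;  y(z) = 0.0114-0.2836z
quadratic in z: (1.1539)z²+(0.0457)z+(-0.1010)=0, √Δ=0.6842 → z ∈ {-0.3163, 0.2767}; z = -0.3163 (taking z<0)
x = 0.0910, y = 0.1011

(0.0910, 0.1011, -0.3163)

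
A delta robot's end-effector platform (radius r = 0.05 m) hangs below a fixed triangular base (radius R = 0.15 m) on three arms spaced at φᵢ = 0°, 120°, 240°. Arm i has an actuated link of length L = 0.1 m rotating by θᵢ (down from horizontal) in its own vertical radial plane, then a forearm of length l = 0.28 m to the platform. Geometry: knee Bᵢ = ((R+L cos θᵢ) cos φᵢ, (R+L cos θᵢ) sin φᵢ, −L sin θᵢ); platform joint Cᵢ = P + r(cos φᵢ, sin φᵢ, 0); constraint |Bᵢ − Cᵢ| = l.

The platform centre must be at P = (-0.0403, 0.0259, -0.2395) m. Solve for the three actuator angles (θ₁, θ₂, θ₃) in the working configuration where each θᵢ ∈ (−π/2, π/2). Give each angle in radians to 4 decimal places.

θ₁ = 0.6985, θ₂ = 0.0874, θ₃ = 0.4365

φ1=0.0° → target in arm frame (-0.0403, 0.0259)
  A=0.1403, B=-0.2395, C=(l²−L²−A²−y'²−z²)/(2L)=-0.0466
  √(A²+B²)=0.2776;  θ1 = -1.0409+1.7394 ≈ 0.6985
φ2=120.0° → target in arm frame (0.0426, 0.0220)
  A=0.0574, B=-0.2395, C=(l²−L²−A²−y'²−z²)/(2L)=0.0363
  √(A²+B²)=0.2463;  θ2 = -1.3355+1.4229 ≈ 0.0874
rotate P by −φ3: (-0.0023, -0.0479, -0.2395)
  A cos θ + B sin θ = C:  0.1023·cos θ + -0.2395·sin θ = -0.0086
  θ3 = atan2(B,A) + arccos(C/0.2604) = 0.4365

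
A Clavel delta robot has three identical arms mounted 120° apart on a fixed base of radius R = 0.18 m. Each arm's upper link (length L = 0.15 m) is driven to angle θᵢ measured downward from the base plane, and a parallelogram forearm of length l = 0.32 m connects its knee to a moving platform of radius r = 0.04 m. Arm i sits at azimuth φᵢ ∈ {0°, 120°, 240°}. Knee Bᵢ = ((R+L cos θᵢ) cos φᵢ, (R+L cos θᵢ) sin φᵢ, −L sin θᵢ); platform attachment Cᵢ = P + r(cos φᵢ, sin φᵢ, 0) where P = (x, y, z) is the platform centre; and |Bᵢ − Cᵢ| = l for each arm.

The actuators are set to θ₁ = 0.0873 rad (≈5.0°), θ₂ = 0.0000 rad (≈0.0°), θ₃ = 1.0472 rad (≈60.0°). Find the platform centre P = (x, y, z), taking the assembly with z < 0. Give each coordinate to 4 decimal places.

(0.0441, 0.0870, -0.1992)

S1 = (0.2894·cos0.0°, 0.2894·sin0.0°, -0.0131) = (0.2894, 0.0000, -0.0131)
arm 2 at φ=120.0°: e+L cos θ2 = 0.2900;  S2 = (-0.1450, 0.2511, 0.0000)
φ3=240.0°: virtual centre (-0.1075, -0.1862, -0.1299), radius l
eliminate P² terms by subtracting sphere 1 from 2 and 3
linear system: -0.8689x+0.5023y = 0.0002−0.0262z; -0.7939x+-0.3724y = -0.0208−-0.2337z
det = 0.7223;  x = 0.0144+-0.1490z,  y = 0.0252+-0.3098z
sphere 1 gives Az²+Bz+C=0 with A=1.1182, B=0.0925, C=-0.0260;  B²−4AC=0.1246;  roots -0.1992, 0.1165;  negative root z = -0.1992
x = 0.0441, y = 0.0870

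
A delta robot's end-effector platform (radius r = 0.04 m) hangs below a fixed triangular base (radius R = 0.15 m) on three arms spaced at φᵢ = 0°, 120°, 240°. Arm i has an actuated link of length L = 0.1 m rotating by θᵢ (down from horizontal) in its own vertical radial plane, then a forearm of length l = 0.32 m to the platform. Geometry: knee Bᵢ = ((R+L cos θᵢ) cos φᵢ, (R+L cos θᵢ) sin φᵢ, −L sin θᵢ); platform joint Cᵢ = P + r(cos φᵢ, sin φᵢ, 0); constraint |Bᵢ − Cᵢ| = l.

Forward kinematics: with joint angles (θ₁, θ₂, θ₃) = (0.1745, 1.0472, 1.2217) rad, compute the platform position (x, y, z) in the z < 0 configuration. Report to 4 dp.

(0.1041, 0.0186, -0.3193)

O1 = (0.2085·cos0.0°, 0.2085·sin0.0°, -0.0174) = (0.2085, 0.0000, -0.0174)
arm 2 at φ=120.0°: ρ2 = 0.1600;  O2 = (-0.0800, 0.1386, -0.0866)
arm 3 at φ=240.0°: ρ3 = 0.1442;  O3 = (-0.0721, -0.1249, -0.0940)
eliminate P² terms by subtracting sphere 1 from 2 and 3
[-0.5770 0.2771 -0.1385]·P = -0.0107;  [-0.5612 -0.2498 -0.1532]·P = -0.0141
det = 0.2996;  x = 0.0220+-0.2572z,  y = 0.0073+-0.0357z
quadratic in z: (1.0674)z²+(0.1301)z+(-0.0673)=0, √Δ=0.5515 → z ∈ {-0.3193, 0.1974}; z = -0.3193 (taking z<0)
x = 0.1041, y = 0.0186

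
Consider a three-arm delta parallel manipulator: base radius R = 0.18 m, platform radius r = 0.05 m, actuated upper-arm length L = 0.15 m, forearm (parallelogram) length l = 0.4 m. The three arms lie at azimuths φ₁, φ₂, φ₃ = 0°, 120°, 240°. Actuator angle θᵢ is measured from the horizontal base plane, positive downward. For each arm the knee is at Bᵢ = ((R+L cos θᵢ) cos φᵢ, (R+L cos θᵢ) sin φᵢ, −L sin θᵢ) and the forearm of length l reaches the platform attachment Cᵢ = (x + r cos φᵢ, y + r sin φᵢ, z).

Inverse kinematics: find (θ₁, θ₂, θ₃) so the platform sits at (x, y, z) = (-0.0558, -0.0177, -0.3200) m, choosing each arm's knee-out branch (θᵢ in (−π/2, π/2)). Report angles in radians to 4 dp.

arm 1 (φ=0.0°): x'=-0.0558, y'=-0.0177
  A=0.1858, B=-0.3200, C=(l²−L²−A²−y'²−z²)/(2L)=0.0009
  θ1 = atan2(B,A) + arccos(C/0.3700) = 0.5237
rotate P by −φ2: (0.0126, 0.0572, -0.3200)
  e−x'=0.1174;  (l²−L²−(e−x')²−y'²−z²)/2L = 0.0601
  √(A²+B²)=0.3409;  θ2 = -1.2191+1.3934 ≈ 0.1743
φ3=240.0° → target in arm frame (0.0432, -0.0395)
  A=0.0868, B=-0.3200, C=(l²−L²−A²−y'²−z²)/(2L)=0.0867
  θ3 = atan2(B,A) + arccos(C/0.3316) = 0.0002

θ₁ = 0.5237, θ₂ = 0.1743, θ₃ = 0.0002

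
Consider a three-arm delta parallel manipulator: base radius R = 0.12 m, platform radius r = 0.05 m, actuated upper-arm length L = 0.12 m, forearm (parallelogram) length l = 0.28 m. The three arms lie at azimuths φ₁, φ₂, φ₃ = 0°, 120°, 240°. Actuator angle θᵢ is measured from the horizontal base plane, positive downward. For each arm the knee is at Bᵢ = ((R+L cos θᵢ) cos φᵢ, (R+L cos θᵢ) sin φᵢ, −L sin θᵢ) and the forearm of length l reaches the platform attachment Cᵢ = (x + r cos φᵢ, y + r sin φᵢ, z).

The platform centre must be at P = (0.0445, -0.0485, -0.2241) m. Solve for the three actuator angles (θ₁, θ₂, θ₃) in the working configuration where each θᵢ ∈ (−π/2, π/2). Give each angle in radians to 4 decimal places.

rotate P by −φ1: (0.0445, -0.0485, -0.2241)
  A cos θ + B sin θ = C:  0.0255·cos θ + -0.2241·sin θ = 0.0449
  γ=atan2(-0.2241,0.0255)=-1.4575;  ψ=arccos(0.1991)=1.3704;  θ1=γ+ψ≈-0.0871
arm 2 (φ=120.0°): x'=-0.0643, y'=-0.0143
  A=0.1343, B=-0.2241, C=(l²−L²−A²−y'²−z²)/(2L)=-0.0185
  γ=atan2(-0.2241,0.1343)=-1.0311;  ψ=arccos(-0.0710)=1.6418;  θ2=γ+ψ≈0.6108
φ3=240.0° → target in arm frame (0.0198, 0.0628)
  A cos θ + B sin θ = C:  0.0502·cos θ + -0.2241·sin θ = 0.0305
  √(A²+B²)=0.2297;  θ3 = -1.3502+1.4377 ≈ 0.0875

θ₁ = -0.0871, θ₂ = 0.6108, θ₃ = 0.0875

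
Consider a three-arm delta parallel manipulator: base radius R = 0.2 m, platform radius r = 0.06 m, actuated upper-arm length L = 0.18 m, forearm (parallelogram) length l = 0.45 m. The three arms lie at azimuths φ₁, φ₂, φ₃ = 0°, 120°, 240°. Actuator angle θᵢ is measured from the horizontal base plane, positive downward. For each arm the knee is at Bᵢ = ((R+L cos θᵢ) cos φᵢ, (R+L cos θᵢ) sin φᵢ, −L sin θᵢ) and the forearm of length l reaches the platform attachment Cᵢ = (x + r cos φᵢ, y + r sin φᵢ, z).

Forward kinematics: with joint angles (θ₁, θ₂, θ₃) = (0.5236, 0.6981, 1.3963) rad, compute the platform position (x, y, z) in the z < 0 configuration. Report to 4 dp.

(0.1049, 0.1282, -0.4768)

φ1=0.0°: virtual centre (0.2959, 0.0000, -0.0900), radius l
centre 2 = (0.2779·cos120.0°, 0.2779·sin120.0°, -0.1157) = (-0.1389, 0.2407, -0.1157)
arm 3 at φ=240.0°: e+L cos θ3 = 0.1713;  centre 3 = (-0.0856, -0.1483, -0.1773)
|centre ₂|²−|centre ₁|² = -0.0050;  |centre ₃|²−|centre ₁|² = -0.0349
plane₁₂: -0.8697x+0.4813y+-0.0514z = -0.0050
det = 0.6252;  x = 0.0293+-0.1587z,  y = 0.0424+-0.1800z
into |P−centre ₁|² = l²: 1.0576z² + 0.2494z + -0.1215 = 0;  Δ = 0.5762;  z = -0.4768 or 0.2410 → z<0 root = -0.4768
x = 0.1049, y = 0.1282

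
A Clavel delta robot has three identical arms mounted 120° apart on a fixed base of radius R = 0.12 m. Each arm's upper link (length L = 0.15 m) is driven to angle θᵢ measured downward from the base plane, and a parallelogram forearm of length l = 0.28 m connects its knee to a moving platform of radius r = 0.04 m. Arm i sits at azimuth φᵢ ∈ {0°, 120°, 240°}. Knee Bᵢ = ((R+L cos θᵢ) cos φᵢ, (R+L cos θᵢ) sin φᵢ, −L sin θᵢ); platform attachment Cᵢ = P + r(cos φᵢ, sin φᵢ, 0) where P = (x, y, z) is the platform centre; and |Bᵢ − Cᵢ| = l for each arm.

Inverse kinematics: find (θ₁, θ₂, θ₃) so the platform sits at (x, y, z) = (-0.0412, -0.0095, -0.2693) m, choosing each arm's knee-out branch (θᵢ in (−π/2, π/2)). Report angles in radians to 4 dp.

φ1=0.0° → target in arm frame (-0.0412, -0.0095)
  A=0.1212, B=-0.2693, C=(l²−L²−A²−y'²−z²)/(2L)=-0.1047
  θ1 = atan2(B,A) + arccos(C/0.2953) = 0.7852
arm 2 (φ=120.0°): x'=0.0124, y'=0.0404
  A cos θ + B sin θ = C:  0.0676·cos θ + -0.2693·sin θ = -0.0761
  θ2 = atan2(B,A) + arccos(C/0.2777) = 0.5237
rotate P by −φ3: (0.0288, -0.0309, -0.2693)
  A cos θ + B sin θ = C:  0.0512·cos θ + -0.2693·sin θ = -0.0673
  √(A²+B²)=0.2741;  θ3 = -1.3830+1.8189 ≈ 0.4359

θ₁ = 0.7852, θ₂ = 0.5237, θ₃ = 0.4359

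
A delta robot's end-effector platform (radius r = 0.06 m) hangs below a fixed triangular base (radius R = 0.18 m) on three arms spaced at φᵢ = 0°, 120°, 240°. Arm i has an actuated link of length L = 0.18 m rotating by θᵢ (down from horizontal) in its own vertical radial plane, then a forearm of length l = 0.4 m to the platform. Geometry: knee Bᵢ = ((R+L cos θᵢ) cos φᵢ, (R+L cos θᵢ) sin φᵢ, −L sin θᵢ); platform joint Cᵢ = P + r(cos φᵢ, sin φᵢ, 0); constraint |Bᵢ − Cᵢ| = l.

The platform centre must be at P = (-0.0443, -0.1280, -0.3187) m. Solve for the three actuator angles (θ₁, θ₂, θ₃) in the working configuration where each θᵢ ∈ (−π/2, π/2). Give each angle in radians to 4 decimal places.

φ1=0.0° → target in arm frame (-0.0443, -0.1280)
  A cos θ + B sin θ = C:  0.1643·cos θ + -0.3187·sin θ = -0.0482
  γ=atan2(-0.3187,0.1643)=-1.0948;  ψ=arccos(-0.1344)=1.7056;  θ1=γ+ψ≈0.6108
φ2=120.0° → target in arm frame (-0.0887, 0.1024)
  e−x'=0.2087;  (l²−L²−(e−x')²−y'²−z²)/2L = -0.0778
  γ=atan2(-0.3187,0.2087)=-0.9910;  ψ=arccos(-0.2042)=1.7764;  θ2=γ+ψ≈0.7854
rotate P by −φ3: (0.1330, 0.0256, -0.3187)
  A cos θ + B sin θ = C:  -0.0130·cos θ + -0.3187·sin θ = 0.0700
  √(A²+B²)=0.3190;  θ3 = -1.6116+1.3495 ≈ -0.2621

θ₁ = 0.6108, θ₂ = 0.7854, θ₃ = -0.2621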